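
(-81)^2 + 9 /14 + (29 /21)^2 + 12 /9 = 5790227 /882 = 6564.88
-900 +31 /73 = -65669 /73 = -899.58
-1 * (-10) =10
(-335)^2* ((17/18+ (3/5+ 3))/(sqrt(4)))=255000.14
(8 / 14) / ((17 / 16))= 64 / 119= 0.54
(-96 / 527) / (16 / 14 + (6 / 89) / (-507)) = -5053776 / 31702739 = -0.16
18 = 18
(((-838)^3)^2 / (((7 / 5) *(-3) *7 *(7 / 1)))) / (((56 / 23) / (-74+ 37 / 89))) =10867401208028459901160 / 213689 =50856156414361337.74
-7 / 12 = -0.58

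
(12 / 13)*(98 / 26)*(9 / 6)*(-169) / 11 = -882 / 11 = -80.18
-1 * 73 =-73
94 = 94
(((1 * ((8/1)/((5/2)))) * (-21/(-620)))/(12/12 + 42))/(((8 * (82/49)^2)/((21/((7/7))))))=1058841/448154600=0.00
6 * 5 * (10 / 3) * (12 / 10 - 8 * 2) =-1480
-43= -43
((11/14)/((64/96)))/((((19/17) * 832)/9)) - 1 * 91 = -40273735/442624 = -90.99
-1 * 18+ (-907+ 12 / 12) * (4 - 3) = -924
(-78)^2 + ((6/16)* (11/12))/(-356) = 6084.00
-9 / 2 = -4.50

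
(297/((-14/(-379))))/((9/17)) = 212619/14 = 15187.07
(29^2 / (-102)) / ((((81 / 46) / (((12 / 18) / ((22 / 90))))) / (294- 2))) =-3728.89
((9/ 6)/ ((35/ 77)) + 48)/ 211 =513/ 2110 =0.24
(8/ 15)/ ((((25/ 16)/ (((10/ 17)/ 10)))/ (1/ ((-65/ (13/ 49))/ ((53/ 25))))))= -6784/ 39046875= -0.00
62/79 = 0.78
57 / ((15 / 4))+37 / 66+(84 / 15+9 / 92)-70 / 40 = 149587 / 7590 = 19.71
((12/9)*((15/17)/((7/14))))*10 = 400/17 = 23.53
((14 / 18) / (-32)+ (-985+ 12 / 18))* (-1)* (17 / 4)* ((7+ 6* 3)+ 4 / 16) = 486760915 / 4608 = 105633.88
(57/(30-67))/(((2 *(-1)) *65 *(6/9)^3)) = 1539/38480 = 0.04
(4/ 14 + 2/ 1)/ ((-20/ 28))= -3.20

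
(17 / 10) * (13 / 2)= 221 / 20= 11.05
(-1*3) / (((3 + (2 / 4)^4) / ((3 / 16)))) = -9 / 49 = -0.18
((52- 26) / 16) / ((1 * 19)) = 13 / 152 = 0.09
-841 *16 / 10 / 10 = -3364 / 25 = -134.56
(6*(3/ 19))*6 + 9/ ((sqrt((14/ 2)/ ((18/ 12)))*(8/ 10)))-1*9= -63/ 19 + 45*sqrt(42)/ 56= 1.89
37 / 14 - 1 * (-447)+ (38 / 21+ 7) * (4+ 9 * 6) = 40345 / 42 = 960.60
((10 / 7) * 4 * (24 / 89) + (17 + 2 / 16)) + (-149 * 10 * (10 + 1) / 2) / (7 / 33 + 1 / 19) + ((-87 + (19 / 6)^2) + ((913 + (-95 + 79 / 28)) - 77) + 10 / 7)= -112683483019 / 3723048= -30266.46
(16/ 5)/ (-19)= -16/ 95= -0.17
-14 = -14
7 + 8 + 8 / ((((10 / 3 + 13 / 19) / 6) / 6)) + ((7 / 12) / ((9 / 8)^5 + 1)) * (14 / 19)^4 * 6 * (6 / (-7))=86.37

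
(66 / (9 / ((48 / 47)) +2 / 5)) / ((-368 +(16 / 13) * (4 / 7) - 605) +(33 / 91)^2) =-66248 / 8989725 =-0.01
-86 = -86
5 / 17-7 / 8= -79 / 136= -0.58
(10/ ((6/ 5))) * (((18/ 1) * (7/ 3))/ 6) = 175/ 3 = 58.33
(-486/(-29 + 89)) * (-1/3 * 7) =189/10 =18.90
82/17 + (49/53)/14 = 8811/1802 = 4.89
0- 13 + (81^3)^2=282429536468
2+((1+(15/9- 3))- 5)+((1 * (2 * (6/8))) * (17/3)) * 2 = 41/3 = 13.67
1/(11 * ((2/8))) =4/11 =0.36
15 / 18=5 / 6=0.83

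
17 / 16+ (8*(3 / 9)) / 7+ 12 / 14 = 773 / 336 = 2.30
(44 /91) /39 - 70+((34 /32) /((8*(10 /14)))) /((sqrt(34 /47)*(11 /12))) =-248386 /3549+21*sqrt(1598) /3520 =-69.75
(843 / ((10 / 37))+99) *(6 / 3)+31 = 32336 / 5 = 6467.20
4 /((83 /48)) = 192 /83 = 2.31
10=10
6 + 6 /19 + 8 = 272 /19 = 14.32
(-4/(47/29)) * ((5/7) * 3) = -1740/329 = -5.29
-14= -14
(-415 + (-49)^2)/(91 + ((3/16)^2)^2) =130154496/5963857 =21.82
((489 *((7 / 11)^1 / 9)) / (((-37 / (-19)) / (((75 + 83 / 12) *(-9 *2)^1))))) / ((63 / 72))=-12177404 / 407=-29919.91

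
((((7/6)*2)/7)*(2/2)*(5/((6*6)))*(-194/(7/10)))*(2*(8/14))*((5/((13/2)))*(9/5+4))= -1125200/17199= -65.42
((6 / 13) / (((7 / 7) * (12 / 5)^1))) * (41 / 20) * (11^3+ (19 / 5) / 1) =136817 / 260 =526.22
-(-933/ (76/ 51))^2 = -2264141889/ 5776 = -391991.32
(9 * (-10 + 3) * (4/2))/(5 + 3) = -63/4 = -15.75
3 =3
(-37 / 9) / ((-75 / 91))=3367 / 675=4.99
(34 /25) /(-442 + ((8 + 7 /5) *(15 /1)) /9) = -102 /31975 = -0.00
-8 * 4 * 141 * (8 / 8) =-4512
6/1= 6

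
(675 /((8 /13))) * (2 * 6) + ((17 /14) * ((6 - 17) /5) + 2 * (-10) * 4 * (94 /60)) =1368622 /105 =13034.50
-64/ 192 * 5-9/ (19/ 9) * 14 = -3497/ 57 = -61.35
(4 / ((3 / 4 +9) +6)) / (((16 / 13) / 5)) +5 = 380 / 63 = 6.03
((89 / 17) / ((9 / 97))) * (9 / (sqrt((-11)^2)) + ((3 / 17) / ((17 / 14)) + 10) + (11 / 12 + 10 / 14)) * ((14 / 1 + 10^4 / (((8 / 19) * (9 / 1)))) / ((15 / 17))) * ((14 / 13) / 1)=69322270266790 / 30127383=2300972.18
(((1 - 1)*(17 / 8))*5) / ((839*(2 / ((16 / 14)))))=0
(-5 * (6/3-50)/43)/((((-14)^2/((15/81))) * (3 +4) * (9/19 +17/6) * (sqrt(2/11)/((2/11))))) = 3800 * sqrt(22)/183492309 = 0.00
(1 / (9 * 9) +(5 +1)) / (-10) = -0.60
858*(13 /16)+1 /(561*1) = 697.13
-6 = -6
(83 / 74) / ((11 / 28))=1162 / 407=2.86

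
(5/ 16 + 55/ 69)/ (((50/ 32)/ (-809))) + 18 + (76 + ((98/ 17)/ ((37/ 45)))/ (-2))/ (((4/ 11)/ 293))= 10044012929/ 173604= 57855.88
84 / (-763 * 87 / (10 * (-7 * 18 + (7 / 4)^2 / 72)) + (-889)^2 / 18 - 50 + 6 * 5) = 0.00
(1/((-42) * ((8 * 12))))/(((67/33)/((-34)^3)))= 54043/11256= 4.80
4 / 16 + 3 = 13 / 4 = 3.25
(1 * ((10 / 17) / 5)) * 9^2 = 162 / 17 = 9.53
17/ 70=0.24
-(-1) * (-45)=-45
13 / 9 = 1.44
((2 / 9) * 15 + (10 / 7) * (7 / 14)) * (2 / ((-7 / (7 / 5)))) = -34 / 21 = -1.62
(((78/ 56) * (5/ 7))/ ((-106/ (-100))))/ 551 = 4875/ 2861894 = 0.00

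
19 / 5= 3.80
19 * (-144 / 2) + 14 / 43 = -58810 / 43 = -1367.67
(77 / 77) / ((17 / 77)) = 77 / 17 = 4.53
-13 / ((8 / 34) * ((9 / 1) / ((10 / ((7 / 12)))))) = -2210 / 21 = -105.24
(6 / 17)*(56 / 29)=336 / 493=0.68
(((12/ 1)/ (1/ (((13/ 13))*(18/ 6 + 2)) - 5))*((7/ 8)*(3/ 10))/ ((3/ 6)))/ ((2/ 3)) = -63/ 32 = -1.97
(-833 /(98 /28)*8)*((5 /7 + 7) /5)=-14688 /5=-2937.60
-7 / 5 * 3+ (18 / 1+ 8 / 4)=79 / 5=15.80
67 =67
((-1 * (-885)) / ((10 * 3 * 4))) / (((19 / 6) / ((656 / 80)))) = 7257 / 380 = 19.10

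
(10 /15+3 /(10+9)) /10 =47 /570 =0.08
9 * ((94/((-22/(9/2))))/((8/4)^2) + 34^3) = 31124961/88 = 353692.74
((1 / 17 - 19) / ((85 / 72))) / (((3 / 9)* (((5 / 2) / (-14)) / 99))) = 192798144 / 7225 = 26684.86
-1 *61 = -61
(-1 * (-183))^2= 33489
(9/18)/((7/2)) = 1/7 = 0.14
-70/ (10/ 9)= -63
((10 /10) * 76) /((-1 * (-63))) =76 /63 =1.21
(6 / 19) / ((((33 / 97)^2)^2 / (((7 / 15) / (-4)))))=-619704967 / 225324990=-2.75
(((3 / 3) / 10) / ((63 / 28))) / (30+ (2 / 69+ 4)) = 23 / 17610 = 0.00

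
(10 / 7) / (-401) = -10 / 2807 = -0.00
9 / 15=3 / 5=0.60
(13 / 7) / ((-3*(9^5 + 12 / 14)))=-13 / 1240047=-0.00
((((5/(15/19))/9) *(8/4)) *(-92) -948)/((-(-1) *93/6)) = -58184/837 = -69.51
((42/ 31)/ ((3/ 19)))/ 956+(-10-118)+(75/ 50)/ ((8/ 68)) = -3415283/ 29636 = -115.24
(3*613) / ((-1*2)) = -1839 / 2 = -919.50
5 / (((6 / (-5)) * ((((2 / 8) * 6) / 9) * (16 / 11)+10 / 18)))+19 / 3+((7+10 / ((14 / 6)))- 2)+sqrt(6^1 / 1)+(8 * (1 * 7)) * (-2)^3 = -1451965 / 3318+sqrt(6) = -435.15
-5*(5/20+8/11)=-215/44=-4.89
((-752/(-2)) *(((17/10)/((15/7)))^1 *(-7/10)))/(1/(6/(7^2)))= -3196/125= -25.57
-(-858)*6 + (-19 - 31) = 5098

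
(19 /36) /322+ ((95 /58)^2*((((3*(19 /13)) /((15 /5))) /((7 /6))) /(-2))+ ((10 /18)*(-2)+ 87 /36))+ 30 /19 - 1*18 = -1925724031 /114665304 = -16.79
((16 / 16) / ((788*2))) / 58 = 1 / 91408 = 0.00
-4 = -4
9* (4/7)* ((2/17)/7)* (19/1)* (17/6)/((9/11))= 836/147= 5.69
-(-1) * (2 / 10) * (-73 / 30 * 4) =-146 / 75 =-1.95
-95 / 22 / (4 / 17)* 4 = -1615 / 22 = -73.41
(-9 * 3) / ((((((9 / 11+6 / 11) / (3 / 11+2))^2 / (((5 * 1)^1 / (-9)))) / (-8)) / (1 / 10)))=-100 / 3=-33.33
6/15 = 2/5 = 0.40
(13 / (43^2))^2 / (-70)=-169 / 239316070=-0.00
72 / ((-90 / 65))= -52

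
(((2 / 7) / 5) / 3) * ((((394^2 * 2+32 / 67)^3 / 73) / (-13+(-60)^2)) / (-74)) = -9001061526646307708416 / 305963533636005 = -29418739.61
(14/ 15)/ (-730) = -0.00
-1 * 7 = -7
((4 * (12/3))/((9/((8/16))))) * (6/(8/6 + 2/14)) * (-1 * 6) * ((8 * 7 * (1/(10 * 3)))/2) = -20.23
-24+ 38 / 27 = -610 / 27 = -22.59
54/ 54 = 1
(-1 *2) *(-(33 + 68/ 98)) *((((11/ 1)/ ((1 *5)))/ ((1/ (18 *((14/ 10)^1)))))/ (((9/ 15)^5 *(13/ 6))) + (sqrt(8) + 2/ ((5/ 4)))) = 22473.02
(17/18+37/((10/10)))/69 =683/1242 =0.55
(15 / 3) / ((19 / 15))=75 / 19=3.95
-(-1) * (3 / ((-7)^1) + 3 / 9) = -2 / 21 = -0.10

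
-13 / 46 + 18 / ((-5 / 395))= -65425 / 46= -1422.28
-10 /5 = -2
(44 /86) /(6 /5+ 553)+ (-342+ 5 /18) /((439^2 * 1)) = -351322523 /413339135634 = -0.00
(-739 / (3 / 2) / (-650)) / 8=739 / 7800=0.09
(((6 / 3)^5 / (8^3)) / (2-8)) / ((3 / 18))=-0.06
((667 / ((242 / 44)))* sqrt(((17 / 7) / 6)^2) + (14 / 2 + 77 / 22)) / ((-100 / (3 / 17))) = -0.11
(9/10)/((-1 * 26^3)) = -9/175760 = -0.00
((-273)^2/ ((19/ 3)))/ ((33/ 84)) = 6260436/ 209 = 29954.24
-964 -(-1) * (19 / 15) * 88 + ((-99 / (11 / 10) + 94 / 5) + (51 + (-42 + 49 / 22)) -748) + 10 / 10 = -547637 / 330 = -1659.51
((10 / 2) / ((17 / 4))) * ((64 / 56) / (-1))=-160 / 119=-1.34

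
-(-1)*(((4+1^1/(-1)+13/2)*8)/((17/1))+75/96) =2857/544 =5.25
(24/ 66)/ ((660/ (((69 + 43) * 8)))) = 896/ 1815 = 0.49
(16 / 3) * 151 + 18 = 2470 / 3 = 823.33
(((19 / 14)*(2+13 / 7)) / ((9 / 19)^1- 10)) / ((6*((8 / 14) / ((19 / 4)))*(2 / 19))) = -1172889 / 162176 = -7.23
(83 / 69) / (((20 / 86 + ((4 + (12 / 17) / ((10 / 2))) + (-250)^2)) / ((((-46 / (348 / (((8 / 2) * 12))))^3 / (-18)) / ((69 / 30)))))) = 8931065600 / 75218652945729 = 0.00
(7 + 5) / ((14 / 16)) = 96 / 7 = 13.71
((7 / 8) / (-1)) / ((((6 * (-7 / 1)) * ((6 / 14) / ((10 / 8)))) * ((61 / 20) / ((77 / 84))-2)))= 1925 / 42048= 0.05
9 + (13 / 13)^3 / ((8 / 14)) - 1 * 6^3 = -821 / 4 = -205.25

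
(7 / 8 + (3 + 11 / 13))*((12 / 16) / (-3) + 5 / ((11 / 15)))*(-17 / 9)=-2412283 / 41184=-58.57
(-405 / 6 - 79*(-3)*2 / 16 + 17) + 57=289 / 8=36.12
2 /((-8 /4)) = -1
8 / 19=0.42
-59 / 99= -0.60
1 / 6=0.17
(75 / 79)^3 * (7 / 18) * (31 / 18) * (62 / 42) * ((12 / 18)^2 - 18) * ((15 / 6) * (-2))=75078125 / 1011042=74.26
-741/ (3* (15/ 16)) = -3952/ 15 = -263.47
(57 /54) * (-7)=-7.39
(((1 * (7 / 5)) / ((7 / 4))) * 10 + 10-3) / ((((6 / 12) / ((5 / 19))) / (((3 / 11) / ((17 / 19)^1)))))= 450 / 187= 2.41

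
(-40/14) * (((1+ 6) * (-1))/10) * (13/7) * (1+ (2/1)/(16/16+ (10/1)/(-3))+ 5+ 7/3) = 4082/147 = 27.77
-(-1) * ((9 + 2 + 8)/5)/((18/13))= 247/90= 2.74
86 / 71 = 1.21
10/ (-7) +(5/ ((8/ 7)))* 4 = 225/ 14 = 16.07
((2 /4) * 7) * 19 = 133 /2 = 66.50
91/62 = 1.47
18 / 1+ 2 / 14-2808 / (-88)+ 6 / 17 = 65980 / 1309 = 50.40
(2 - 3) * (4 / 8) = -1 / 2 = -0.50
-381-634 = -1015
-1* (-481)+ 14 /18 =4336 /9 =481.78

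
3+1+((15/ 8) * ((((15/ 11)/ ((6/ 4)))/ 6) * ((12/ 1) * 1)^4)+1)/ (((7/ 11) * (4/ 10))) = 324111/ 14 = 23150.79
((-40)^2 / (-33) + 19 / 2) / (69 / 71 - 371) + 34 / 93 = 25314629 / 53752512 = 0.47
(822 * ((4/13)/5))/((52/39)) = 2466/65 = 37.94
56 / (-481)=-56 / 481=-0.12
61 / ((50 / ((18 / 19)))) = 1.16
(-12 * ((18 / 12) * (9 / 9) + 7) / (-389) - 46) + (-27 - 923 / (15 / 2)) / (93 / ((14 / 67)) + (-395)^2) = -584634516226 / 12782040135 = -45.74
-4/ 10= -2/ 5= -0.40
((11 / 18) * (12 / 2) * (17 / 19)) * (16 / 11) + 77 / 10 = 7109 / 570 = 12.47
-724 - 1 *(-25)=-699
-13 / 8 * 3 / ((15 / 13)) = -169 / 40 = -4.22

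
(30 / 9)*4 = 40 / 3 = 13.33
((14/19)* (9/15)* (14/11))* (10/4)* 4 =1176/209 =5.63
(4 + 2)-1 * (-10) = 16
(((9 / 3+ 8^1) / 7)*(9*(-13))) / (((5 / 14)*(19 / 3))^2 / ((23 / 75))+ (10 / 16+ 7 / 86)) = -213837624 / 20225333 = -10.57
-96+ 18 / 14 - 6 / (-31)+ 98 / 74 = -748274 / 8029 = -93.20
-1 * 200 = -200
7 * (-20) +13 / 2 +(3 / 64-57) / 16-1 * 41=-182333 / 1024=-178.06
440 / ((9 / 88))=4302.22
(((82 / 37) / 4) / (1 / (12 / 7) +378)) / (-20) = -123 / 1680910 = -0.00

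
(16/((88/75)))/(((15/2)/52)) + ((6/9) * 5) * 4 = 3560/33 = 107.88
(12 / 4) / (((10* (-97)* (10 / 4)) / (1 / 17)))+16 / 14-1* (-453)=131054254 / 288575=454.14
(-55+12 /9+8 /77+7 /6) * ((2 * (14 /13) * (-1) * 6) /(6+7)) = 96828 /1859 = 52.09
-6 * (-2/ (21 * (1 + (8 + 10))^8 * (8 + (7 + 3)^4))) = 1/ 297450123100074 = 0.00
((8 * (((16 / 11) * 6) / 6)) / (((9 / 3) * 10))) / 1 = 64 / 165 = 0.39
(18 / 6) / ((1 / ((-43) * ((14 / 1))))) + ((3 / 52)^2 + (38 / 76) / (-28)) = -34184243 / 18928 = -1806.01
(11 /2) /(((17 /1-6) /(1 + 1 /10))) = 11 /20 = 0.55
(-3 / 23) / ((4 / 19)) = -57 / 92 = -0.62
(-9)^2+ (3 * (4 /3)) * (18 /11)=963 /11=87.55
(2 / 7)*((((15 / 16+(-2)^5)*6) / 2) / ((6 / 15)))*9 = -9585 / 16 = -599.06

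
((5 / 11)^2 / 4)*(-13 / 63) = -325 / 30492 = -0.01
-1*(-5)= 5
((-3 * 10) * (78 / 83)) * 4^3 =-149760 / 83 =-1804.34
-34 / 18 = -17 / 9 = -1.89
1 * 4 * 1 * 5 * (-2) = -40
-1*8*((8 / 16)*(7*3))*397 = -33348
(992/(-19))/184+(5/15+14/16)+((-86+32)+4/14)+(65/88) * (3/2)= -83473883/1615152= -51.68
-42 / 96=-0.44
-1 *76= -76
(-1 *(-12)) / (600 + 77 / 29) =348 / 17477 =0.02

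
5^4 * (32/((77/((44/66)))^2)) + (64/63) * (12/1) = 730496/53361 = 13.69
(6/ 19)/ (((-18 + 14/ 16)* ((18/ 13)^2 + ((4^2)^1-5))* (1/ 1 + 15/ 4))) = -32448/ 107964631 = -0.00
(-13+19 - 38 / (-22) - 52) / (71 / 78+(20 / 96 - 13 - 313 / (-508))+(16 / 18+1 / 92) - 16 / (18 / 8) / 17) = 7545083208 / 1837807477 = 4.11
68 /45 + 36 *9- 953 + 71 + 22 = -24052 /45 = -534.49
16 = 16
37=37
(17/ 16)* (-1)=-17/ 16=-1.06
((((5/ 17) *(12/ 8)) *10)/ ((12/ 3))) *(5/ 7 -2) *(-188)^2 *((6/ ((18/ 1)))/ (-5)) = 397620/ 119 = 3341.34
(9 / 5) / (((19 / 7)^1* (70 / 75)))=27 / 38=0.71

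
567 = 567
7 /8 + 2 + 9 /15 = 139 /40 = 3.48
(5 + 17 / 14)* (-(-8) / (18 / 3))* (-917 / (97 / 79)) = -600242 / 97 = -6188.06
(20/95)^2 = 16/361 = 0.04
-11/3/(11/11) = -11/3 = -3.67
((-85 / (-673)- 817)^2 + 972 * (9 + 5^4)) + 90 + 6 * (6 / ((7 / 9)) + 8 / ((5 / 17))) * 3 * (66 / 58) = 590438615408442 / 459722935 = 1284335.78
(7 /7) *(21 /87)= 7 /29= 0.24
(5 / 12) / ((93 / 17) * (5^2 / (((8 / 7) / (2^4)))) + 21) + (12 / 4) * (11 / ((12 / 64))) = 69499669 / 394884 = 176.00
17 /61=0.28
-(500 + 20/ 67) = -33520/ 67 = -500.30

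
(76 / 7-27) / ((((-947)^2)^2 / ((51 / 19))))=-5763 / 106967428869973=-0.00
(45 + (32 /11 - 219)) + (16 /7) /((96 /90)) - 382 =-42423 /77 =-550.95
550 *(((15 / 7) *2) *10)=165000 / 7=23571.43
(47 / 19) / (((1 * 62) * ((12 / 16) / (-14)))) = -1316 / 1767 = -0.74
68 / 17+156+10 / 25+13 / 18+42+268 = 42401 / 90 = 471.12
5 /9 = 0.56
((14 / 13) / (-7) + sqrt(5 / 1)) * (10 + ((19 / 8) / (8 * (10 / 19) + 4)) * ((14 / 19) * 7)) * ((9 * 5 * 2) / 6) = -35855 / 1352 + 35855 * sqrt(5) / 208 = 358.93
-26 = -26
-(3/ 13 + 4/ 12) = -22/ 39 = -0.56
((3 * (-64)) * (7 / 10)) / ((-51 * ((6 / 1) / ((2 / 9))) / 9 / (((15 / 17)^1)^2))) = 3360 / 4913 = 0.68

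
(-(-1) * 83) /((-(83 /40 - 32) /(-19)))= -3320 /63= -52.70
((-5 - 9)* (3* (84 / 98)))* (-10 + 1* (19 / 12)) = 303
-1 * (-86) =86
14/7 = 2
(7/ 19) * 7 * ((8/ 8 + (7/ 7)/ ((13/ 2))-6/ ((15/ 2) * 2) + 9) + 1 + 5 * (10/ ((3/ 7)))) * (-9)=-3652509/ 1235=-2957.50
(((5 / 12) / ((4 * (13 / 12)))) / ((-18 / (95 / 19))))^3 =-15625 / 820025856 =-0.00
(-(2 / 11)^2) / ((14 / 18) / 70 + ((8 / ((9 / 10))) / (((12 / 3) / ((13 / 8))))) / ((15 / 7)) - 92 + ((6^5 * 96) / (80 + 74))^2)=-26460 / 18807327102601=-0.00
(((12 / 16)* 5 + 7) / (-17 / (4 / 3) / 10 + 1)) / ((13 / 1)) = -430 / 143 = -3.01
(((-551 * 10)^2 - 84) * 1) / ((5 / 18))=109296057.60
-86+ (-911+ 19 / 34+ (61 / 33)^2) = -36767717 / 37026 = -993.02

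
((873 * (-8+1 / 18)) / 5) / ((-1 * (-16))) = -13871 / 160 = -86.69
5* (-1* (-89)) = 445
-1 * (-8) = 8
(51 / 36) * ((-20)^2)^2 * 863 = 586840000 / 3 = 195613333.33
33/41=0.80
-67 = -67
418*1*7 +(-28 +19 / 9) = 26101 / 9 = 2900.11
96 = 96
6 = 6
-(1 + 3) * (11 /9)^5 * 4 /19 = -2576816 /1121931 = -2.30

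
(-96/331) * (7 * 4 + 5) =-3168/331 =-9.57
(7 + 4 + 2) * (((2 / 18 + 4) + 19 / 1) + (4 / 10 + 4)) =16094 / 45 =357.64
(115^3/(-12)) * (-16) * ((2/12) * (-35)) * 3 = -106461250/3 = -35487083.33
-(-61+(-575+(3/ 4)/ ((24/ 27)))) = 20325/ 32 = 635.16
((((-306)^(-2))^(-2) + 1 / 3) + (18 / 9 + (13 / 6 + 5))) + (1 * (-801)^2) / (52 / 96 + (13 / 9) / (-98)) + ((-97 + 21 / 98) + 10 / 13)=114109930406905 / 13013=8768918036.34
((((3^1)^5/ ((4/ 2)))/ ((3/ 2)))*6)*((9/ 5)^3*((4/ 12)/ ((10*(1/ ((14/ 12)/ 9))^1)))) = 12.25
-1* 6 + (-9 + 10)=-5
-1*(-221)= 221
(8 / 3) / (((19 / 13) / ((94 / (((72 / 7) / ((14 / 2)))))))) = 59878 / 513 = 116.72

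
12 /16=3 /4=0.75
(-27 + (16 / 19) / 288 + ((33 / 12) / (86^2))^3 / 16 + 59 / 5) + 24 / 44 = -57086728346496892249 / 3896273762768977920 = -14.65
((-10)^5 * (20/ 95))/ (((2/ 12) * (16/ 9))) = -1350000/ 19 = -71052.63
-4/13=-0.31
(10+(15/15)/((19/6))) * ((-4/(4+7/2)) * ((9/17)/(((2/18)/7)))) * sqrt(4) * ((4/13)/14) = -169344/20995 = -8.07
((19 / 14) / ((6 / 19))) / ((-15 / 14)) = -361 / 90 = -4.01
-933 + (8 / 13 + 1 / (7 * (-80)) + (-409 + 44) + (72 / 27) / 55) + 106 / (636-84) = -2389135181 / 1841840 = -1297.15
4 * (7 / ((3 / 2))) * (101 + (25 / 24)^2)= 411607 / 216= 1905.59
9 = 9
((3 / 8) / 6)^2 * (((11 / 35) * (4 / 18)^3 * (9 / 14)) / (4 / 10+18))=11 / 23369472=0.00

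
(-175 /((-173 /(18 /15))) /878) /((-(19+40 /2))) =-35 /987311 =-0.00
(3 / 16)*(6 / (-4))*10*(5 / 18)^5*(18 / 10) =-0.01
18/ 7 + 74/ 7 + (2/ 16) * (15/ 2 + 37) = 2095/ 112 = 18.71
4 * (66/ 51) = 88/ 17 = 5.18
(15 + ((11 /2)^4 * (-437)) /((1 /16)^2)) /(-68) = 102369857 /68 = 1505439.07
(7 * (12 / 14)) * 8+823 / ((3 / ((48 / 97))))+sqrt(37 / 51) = sqrt(1887) / 51+17824 / 97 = 184.60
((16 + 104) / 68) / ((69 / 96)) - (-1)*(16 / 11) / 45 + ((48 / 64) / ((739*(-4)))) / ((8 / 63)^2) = 362030547301 / 146462469120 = 2.47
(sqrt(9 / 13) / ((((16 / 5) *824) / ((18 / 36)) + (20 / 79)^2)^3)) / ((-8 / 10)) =-151929659700625 *sqrt(13) / 77248853252061722672283648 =-0.00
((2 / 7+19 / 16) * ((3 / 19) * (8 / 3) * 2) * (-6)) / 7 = -990 / 931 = -1.06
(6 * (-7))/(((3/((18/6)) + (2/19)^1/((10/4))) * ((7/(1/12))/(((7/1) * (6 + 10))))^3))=-85120/891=-95.53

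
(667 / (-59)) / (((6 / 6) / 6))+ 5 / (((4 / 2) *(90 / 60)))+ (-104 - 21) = -33836 / 177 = -191.16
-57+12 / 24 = -113 / 2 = -56.50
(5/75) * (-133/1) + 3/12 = -517/60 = -8.62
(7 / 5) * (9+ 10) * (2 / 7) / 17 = 38 / 85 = 0.45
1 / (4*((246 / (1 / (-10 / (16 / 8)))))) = -1 / 4920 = -0.00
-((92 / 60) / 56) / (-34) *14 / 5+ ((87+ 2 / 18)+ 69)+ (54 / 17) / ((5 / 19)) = 5146429 / 30600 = 168.18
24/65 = 0.37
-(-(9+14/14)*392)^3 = 60236288000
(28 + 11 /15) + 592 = 9311 /15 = 620.73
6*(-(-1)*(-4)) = -24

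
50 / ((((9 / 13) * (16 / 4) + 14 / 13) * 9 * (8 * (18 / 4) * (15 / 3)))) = 13 / 1620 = 0.01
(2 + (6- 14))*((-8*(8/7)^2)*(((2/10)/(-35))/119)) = -3072/1020425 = -0.00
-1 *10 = -10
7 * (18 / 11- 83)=-6265 / 11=-569.55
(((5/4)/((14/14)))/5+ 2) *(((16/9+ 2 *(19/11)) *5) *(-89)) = -115255/22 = -5238.86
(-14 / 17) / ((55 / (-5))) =0.07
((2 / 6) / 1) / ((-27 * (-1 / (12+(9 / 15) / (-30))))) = 599 / 4050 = 0.15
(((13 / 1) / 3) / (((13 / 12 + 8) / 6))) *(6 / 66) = 312 / 1199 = 0.26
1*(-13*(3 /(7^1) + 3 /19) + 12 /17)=-15642 /2261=-6.92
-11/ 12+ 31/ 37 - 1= -479/ 444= -1.08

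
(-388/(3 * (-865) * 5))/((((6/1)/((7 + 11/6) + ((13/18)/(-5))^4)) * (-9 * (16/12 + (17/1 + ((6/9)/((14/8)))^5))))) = -944882908243519/3542687365687875000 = -0.00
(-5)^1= -5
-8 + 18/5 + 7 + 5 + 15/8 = 379/40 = 9.48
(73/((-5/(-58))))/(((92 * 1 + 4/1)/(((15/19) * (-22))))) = -23287/152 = -153.20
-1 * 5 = -5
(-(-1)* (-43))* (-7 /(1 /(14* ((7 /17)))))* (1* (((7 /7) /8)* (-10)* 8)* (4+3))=-2064860 /17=-121462.35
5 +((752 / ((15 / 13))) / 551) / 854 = 5.00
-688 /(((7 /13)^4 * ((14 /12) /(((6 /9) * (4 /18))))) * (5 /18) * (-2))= 157199744 /84035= 1870.65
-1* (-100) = 100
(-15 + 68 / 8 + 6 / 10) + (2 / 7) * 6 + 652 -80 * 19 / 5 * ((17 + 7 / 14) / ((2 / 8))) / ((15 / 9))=-848413 / 70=-12120.19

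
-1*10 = -10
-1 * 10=-10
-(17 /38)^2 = -289 /1444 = -0.20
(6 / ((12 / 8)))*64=256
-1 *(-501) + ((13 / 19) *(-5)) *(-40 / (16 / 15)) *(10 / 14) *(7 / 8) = 176679 / 304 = 581.18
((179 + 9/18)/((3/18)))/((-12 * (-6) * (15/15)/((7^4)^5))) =1193559316701779514.96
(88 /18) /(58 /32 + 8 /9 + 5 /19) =13376 /8111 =1.65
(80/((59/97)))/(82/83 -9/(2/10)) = -644080/215527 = -2.99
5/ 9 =0.56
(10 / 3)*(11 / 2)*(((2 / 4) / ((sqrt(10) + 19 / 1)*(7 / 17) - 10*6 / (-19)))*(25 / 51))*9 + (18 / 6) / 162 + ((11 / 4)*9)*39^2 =16812145802605 / 446555484 - 3474625*sqrt(10) / 24808638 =37648.06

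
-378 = -378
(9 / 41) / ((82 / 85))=765 / 3362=0.23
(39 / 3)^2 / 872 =169 / 872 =0.19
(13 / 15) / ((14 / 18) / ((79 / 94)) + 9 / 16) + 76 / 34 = 4054162 / 1438795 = 2.82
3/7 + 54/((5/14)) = 5307/35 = 151.63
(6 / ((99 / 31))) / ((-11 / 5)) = -310 / 363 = -0.85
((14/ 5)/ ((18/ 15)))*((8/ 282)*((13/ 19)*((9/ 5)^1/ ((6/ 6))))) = 0.08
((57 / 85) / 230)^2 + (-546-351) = -342835639251 / 382202500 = -897.00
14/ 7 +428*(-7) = -2994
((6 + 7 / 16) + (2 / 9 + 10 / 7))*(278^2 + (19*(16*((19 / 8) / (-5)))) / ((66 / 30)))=384731917 / 616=624564.80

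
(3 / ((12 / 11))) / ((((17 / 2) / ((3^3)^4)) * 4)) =42984.20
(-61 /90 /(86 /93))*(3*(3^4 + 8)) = -168299 /860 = -195.70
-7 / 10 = -0.70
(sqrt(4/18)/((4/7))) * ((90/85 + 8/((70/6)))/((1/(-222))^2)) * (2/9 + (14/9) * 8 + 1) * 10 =116523804 * sqrt(2)/17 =9693502.59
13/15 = 0.87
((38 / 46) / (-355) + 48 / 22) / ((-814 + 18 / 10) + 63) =-195751 / 67289398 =-0.00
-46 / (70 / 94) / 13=-2162 / 455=-4.75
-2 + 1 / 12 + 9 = 7.08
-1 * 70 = -70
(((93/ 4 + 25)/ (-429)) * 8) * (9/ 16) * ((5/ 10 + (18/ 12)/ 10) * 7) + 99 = 170187/ 1760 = 96.70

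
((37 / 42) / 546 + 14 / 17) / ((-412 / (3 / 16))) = -321677 / 856617216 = -0.00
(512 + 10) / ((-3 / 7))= -1218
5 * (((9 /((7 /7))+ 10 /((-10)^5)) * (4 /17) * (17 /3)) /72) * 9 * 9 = 67.50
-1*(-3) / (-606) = -1 / 202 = -0.00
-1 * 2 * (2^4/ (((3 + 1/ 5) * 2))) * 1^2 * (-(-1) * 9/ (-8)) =45/ 8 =5.62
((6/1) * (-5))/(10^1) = -3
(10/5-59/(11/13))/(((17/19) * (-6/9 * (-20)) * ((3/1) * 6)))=-2831/8976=-0.32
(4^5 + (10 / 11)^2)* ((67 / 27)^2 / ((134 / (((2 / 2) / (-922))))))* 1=-2077067 / 40664349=-0.05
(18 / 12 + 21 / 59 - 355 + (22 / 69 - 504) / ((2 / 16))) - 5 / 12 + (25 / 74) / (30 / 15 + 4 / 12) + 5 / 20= -9241962563 / 2108778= -4382.62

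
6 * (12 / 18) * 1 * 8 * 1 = 32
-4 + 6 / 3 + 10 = 8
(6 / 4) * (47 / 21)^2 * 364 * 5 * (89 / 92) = 12779065 / 966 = 13228.85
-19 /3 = -6.33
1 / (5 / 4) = 4 / 5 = 0.80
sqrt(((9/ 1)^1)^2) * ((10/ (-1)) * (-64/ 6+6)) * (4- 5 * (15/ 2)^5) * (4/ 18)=-132886145/ 12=-11073845.42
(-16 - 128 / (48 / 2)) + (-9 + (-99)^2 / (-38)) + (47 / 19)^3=-273.12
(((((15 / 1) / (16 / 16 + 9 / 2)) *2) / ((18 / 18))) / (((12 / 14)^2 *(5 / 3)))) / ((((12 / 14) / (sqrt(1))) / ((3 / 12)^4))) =343 / 16896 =0.02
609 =609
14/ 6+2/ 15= 37/ 15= 2.47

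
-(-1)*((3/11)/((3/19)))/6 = 19/66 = 0.29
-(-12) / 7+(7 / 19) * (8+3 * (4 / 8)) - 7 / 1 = -25 / 14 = -1.79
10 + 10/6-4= 23/3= 7.67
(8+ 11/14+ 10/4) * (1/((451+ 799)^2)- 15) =-1851562421/10937500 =-169.29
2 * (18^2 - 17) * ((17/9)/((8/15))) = 26095/12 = 2174.58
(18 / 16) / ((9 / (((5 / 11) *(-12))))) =-15 / 22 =-0.68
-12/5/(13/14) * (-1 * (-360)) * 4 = -48384/13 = -3721.85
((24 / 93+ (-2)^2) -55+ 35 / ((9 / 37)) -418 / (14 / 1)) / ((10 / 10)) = 123605 / 1953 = 63.29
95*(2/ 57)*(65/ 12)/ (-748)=-325/ 13464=-0.02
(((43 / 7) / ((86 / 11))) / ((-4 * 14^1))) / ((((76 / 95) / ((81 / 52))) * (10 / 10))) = -4455 / 163072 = -0.03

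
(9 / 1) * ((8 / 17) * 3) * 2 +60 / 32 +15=5751 / 136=42.29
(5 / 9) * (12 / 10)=2 / 3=0.67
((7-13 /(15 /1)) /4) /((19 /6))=46 /95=0.48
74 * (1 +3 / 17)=87.06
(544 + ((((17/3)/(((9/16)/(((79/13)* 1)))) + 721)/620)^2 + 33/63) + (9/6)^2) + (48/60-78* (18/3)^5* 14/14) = -200887589407358093/331509250800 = -605978.83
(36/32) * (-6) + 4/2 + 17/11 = -141/44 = -3.20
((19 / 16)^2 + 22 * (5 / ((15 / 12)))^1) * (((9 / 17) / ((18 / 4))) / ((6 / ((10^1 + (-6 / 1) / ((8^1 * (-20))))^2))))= 14759033201 / 83558400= 176.63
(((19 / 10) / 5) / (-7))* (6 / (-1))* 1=57 / 175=0.33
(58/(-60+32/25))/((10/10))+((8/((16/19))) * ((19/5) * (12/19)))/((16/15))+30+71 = 356393/2936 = 121.39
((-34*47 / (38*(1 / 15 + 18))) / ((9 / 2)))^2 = 63840100 / 238609809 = 0.27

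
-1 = -1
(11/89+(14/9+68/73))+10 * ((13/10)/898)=137842543/52508754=2.63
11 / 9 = 1.22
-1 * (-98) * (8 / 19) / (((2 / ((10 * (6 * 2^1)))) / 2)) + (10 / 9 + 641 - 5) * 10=11322.69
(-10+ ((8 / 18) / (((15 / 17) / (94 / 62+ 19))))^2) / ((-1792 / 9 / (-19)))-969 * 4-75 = -763667829943 / 193737600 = -3941.76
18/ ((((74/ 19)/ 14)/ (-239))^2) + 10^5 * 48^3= 15158232240642/ 1369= 11072485201.35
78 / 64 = 39 / 32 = 1.22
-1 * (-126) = 126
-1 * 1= -1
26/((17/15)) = 390/17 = 22.94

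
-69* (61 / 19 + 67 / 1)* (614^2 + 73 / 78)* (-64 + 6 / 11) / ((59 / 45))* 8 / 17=41596179629.32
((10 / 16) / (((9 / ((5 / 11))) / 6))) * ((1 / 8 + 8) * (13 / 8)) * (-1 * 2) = -5.00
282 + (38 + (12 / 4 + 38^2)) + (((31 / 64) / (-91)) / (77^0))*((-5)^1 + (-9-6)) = 2572907 / 1456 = 1767.11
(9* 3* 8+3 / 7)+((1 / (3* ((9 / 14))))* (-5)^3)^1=28655 / 189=151.61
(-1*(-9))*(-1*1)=-9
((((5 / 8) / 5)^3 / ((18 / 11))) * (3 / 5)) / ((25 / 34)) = 187 / 192000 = 0.00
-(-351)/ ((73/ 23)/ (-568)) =-4585464/ 73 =-62814.58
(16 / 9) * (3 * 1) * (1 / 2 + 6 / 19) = 4.35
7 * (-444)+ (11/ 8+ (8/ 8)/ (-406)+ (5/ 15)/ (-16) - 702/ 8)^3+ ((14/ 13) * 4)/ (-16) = -7793970817432809605/ 12026940936192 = -648042.66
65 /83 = 0.78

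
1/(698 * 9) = 1/6282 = 0.00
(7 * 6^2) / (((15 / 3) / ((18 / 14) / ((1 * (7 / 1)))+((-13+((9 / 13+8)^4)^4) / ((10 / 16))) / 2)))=4986704891708560272919521143458872468 / 116447906607056472175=42823482508240964.46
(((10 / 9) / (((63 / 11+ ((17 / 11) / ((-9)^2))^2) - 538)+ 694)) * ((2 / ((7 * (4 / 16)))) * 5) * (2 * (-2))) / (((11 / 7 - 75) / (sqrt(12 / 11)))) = 0.00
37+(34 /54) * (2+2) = 1067 /27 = 39.52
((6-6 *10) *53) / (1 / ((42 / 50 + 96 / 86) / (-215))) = 6018786 / 231125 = 26.04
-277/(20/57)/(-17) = 15789/340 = 46.44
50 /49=1.02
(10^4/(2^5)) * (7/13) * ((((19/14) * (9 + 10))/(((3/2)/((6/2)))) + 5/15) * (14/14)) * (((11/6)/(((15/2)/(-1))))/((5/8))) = -1199000/351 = -3415.95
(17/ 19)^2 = 289/ 361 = 0.80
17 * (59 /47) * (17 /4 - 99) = -380137 /188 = -2022.01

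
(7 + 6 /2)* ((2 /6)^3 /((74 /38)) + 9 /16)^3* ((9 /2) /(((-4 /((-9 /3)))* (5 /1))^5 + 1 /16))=4015301736875 /5975299373596416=0.00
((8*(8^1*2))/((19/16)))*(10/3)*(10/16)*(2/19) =25600/1083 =23.64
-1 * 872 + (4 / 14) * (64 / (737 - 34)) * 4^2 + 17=-4205407 / 4921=-854.58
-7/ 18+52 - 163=-2005/ 18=-111.39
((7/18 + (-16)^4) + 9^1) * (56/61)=33034876/549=60172.82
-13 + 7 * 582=4061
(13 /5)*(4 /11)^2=208 /605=0.34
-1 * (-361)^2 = -130321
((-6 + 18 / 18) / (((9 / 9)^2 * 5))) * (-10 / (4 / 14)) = 35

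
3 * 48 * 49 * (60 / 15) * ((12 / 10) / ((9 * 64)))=294 / 5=58.80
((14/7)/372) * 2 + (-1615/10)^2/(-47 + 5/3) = -575.33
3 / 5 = 0.60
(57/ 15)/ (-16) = -19/ 80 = -0.24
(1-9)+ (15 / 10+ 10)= 7 / 2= 3.50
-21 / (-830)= 21 / 830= 0.03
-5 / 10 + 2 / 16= -3 / 8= -0.38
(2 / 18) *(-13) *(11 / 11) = -13 / 9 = -1.44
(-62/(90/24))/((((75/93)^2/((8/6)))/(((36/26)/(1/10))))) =-3813248/8125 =-469.32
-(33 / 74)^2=-1089 / 5476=-0.20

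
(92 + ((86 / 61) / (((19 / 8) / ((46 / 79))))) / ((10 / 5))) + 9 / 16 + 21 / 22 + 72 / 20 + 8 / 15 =23645926477 / 241721040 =97.82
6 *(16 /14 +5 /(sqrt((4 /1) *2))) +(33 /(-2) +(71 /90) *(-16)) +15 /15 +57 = 15 *sqrt(2) /2 +22513 /630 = 46.34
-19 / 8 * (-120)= 285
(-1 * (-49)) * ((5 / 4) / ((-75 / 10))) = -49 / 6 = -8.17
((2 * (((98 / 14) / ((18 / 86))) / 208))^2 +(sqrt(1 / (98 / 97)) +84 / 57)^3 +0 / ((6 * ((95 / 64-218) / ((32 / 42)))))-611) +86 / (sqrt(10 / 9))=-25378058355179 / 42063997248 +265513 * sqrt(194) / 495292 +129 * sqrt(10) / 5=-514.27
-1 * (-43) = 43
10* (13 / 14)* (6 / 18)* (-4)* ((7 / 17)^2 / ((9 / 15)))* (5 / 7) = -6500 / 2601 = -2.50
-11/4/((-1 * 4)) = 11/16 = 0.69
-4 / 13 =-0.31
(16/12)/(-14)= -2/21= -0.10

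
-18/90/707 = -1/3535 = -0.00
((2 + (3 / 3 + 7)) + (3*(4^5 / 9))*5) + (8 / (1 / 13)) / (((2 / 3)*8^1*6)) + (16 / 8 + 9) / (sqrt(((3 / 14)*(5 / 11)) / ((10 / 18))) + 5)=79004537 / 45876-33*sqrt(462) / 3823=1721.95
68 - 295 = -227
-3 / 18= -1 / 6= -0.17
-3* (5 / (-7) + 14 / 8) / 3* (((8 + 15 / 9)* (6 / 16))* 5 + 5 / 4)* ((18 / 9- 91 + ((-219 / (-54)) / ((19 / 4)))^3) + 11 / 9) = 979449878315 / 560023632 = 1748.94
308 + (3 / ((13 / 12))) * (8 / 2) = 4148 / 13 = 319.08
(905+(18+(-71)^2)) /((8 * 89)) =8.38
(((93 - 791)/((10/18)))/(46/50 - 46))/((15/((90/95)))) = 37692/21413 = 1.76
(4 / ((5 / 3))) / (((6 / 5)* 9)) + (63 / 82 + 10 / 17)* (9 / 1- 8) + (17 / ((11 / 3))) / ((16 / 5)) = 3342631 / 1104048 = 3.03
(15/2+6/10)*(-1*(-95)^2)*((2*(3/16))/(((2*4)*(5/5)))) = -438615/128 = -3426.68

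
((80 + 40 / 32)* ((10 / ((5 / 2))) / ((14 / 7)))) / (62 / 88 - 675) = -7150 / 29669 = -0.24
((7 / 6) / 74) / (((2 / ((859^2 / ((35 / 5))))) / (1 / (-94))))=-737881 / 83472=-8.84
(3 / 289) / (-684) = -1 / 65892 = -0.00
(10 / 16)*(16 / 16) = 5 / 8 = 0.62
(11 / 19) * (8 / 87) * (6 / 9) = 176 / 4959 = 0.04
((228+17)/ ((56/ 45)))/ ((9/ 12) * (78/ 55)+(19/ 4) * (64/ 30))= 51975/ 2956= 17.58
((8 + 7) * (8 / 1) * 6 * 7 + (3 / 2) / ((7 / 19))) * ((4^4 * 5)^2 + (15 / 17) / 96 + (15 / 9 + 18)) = 62940953544029 / 7616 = 8264305875.00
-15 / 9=-5 / 3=-1.67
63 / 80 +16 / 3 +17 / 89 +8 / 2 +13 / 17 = 4022117 / 363120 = 11.08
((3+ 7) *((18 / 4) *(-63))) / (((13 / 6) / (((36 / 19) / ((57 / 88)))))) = -17962560 / 4693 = -3827.52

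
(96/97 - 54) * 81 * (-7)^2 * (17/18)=-19274787/97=-198709.14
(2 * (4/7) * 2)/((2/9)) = 72/7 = 10.29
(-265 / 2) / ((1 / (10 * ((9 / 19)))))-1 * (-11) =-11716 / 19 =-616.63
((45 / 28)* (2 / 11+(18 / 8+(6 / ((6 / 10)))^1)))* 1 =24615 / 1232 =19.98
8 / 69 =0.12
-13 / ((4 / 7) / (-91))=8281 / 4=2070.25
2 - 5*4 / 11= 2 / 11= 0.18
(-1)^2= 1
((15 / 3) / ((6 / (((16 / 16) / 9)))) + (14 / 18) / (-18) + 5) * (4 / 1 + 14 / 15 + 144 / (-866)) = 12663458 / 526095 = 24.07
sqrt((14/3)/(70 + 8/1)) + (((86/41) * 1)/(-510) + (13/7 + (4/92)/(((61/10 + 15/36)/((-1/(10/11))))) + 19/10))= sqrt(91)/39 + 290027839/77429730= 3.99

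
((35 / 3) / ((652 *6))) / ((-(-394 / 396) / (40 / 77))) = 50 / 32111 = 0.00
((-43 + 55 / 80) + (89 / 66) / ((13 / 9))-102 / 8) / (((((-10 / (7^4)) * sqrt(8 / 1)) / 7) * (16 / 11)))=2081496529 * sqrt(2) / 133120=22112.99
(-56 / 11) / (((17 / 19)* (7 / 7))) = -1064 / 187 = -5.69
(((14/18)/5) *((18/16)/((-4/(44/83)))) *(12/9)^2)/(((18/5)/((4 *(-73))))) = 22484/6723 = 3.34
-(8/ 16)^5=-1/ 32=-0.03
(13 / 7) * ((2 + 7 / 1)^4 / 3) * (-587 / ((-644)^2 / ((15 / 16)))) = -250334955 / 46450432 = -5.39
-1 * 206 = -206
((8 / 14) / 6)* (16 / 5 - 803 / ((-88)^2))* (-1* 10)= -519 / 176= -2.95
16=16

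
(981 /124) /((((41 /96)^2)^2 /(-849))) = -17684860502016 /87598591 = -201885.22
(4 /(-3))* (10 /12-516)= 6182 /9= 686.89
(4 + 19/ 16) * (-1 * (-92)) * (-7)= -13363/ 4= -3340.75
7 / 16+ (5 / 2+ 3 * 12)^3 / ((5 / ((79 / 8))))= 36066247 / 320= 112707.02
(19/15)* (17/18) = 323/270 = 1.20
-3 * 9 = -27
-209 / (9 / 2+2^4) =-418 / 41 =-10.20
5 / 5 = 1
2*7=14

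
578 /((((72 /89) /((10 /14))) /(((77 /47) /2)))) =1414655 /3384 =418.04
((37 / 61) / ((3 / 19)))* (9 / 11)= 2109 / 671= 3.14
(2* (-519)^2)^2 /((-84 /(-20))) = 483702322140 /7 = 69100331734.29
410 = 410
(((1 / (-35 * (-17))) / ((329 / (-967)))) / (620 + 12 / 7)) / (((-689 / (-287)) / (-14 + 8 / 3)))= 0.00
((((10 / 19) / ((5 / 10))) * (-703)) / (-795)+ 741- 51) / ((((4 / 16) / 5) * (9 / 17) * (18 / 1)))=18675860 / 12879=1450.10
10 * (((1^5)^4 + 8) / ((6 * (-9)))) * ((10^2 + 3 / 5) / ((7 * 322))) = -503 / 6762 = -0.07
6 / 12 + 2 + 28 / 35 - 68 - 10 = -747 / 10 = -74.70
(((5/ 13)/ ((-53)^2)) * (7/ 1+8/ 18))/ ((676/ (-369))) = -13735/ 24685492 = -0.00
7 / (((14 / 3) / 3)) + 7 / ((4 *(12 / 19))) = 349 / 48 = 7.27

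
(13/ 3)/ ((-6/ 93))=-403/ 6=-67.17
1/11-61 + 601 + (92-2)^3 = 8024941/11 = 729540.09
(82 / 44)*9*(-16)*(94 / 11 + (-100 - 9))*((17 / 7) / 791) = 55453320 / 669977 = 82.77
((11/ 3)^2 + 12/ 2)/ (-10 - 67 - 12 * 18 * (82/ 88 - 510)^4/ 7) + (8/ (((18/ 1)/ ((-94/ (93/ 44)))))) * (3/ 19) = -22487894765338964061056/ 7205532528451611168459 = -3.12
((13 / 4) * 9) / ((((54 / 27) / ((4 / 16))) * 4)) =0.91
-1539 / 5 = -307.80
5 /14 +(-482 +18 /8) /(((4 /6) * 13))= -40039 /728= -55.00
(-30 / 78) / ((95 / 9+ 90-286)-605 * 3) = 45 / 234052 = 0.00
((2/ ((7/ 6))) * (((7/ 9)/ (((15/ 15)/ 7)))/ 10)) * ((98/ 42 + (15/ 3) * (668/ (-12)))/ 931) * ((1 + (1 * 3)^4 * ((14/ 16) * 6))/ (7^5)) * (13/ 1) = -203918/ 2235331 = -0.09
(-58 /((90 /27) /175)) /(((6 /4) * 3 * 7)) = -290 /3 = -96.67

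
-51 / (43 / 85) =-4335 / 43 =-100.81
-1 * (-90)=90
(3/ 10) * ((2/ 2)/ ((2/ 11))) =33/ 20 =1.65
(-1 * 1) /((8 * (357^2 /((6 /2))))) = -1 /339864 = -0.00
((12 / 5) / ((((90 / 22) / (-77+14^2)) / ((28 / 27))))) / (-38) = -73304 / 38475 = -1.91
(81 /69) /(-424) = -27 /9752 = -0.00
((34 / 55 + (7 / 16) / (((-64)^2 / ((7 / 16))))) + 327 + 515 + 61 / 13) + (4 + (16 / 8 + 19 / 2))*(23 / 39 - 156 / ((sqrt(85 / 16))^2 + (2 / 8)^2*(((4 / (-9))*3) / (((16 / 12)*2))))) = 896541498001 / 2249195520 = 398.61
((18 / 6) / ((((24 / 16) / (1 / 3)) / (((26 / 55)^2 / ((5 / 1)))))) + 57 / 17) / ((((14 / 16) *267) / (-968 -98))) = -22252613552 / 1441699875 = -15.43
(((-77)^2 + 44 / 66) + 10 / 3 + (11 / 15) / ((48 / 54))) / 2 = 237353 / 80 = 2966.91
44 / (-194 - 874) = -11 / 267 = -0.04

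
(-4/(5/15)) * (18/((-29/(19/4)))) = 1026/29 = 35.38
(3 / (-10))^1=-3 / 10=-0.30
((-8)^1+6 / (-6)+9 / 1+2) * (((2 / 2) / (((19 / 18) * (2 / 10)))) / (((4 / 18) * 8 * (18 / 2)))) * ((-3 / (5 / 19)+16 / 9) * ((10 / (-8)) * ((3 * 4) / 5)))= 1299 / 76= 17.09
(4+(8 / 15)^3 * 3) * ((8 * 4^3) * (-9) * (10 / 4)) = -1283072 / 25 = -51322.88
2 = 2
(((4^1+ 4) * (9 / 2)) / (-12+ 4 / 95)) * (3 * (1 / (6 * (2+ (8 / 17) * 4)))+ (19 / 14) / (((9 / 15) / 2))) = -1225215 / 87472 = -14.01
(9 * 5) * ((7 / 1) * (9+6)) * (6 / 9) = 3150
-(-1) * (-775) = -775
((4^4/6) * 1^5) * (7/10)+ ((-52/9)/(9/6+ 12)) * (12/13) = 11936/405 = 29.47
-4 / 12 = -1 / 3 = -0.33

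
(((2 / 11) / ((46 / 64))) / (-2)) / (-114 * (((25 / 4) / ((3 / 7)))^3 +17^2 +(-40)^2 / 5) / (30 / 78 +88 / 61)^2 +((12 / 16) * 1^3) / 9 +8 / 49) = 841300992 / 842688055194887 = 0.00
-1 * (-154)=154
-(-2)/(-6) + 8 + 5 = 38/3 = 12.67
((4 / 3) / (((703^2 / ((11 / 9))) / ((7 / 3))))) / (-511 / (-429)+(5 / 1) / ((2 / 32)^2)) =44044 / 7334079845733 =0.00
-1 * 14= -14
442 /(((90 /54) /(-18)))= -23868 /5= -4773.60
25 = 25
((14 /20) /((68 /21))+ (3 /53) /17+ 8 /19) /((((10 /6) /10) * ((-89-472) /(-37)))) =16229273 /64025060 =0.25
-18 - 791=-809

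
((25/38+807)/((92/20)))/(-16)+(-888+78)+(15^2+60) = -535.97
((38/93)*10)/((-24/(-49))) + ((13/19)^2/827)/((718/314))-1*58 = -2969790732043/59805532134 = -49.66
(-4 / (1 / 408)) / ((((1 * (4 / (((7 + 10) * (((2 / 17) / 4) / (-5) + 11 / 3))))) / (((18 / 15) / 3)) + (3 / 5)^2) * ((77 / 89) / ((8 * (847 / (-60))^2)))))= -421094262512 / 72909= -5775614.29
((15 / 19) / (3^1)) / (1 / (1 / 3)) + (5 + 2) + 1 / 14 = 5713 / 798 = 7.16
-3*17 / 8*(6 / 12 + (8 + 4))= -1275 / 16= -79.69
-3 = -3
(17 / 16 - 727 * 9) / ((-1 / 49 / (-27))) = -138479733 / 16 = -8654983.31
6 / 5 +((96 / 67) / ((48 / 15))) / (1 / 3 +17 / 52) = 64806 / 34505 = 1.88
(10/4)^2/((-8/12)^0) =25/4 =6.25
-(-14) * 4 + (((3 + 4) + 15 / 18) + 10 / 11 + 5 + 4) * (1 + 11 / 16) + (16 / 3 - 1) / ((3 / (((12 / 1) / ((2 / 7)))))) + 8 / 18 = 465859 / 3168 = 147.05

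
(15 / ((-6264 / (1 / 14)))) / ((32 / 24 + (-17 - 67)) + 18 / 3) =1 / 448224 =0.00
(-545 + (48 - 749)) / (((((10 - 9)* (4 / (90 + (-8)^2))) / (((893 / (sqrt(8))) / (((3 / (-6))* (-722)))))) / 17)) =-38328829* sqrt(2) / 76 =-713225.66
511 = 511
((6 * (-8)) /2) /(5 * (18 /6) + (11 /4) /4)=-384 /251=-1.53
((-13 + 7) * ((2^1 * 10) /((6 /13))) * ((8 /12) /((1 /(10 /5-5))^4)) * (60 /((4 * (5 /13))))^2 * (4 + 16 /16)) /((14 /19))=-1014354900 /7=-144907842.86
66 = 66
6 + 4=10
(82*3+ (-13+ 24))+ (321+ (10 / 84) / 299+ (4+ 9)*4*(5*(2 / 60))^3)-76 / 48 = 130350037 / 226044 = 576.66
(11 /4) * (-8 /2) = -11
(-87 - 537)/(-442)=24/17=1.41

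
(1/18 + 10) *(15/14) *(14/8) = 18.85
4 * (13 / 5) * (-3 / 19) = -156 / 95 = -1.64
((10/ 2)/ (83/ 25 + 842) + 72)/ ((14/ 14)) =1521701/ 21133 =72.01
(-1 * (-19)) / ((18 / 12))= 38 / 3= 12.67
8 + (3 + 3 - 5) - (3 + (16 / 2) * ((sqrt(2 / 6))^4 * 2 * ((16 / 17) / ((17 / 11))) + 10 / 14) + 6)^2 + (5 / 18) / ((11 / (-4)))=-877496608034 / 3646443339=-240.64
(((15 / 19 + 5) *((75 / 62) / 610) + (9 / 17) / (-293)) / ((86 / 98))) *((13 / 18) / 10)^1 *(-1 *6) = -0.00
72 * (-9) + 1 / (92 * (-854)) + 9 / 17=-864797993 / 1335656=-647.47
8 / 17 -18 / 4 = -137 / 34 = -4.03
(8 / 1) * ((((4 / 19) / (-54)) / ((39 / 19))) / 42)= -8 / 22113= -0.00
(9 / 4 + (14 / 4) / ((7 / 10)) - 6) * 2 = 5 / 2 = 2.50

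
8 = 8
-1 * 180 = -180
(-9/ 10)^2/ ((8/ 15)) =243/ 160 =1.52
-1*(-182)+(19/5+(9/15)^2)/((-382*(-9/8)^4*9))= 51316320458/281958975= 182.00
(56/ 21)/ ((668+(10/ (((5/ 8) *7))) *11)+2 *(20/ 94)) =329/ 85569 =0.00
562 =562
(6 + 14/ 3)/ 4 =8/ 3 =2.67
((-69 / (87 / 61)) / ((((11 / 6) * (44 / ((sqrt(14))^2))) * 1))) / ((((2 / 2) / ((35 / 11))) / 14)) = -14436870 / 38599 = -374.02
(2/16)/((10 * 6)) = 1/480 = 0.00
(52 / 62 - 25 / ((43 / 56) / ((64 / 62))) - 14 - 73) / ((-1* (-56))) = -159653 / 74648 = -2.14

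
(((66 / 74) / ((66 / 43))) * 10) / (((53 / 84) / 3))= 54180 / 1961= 27.63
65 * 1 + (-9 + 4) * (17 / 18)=1085 / 18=60.28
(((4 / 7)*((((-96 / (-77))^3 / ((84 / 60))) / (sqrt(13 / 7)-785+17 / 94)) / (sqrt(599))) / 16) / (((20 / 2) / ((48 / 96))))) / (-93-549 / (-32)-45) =5211684864*sqrt(54509) / 658020789459860643885145+584318582784*sqrt(599) / 13428995703262462120105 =0.00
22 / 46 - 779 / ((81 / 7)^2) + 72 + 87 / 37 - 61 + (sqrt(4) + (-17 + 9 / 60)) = -6.84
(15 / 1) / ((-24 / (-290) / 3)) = 2175 / 4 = 543.75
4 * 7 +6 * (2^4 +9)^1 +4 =182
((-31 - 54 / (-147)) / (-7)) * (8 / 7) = 12008 / 2401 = 5.00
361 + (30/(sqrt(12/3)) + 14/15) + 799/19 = 119411/285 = 418.99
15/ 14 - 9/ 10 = 6/ 35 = 0.17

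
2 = 2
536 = 536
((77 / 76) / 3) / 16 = 77 / 3648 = 0.02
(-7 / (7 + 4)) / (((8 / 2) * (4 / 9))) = -63 / 176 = -0.36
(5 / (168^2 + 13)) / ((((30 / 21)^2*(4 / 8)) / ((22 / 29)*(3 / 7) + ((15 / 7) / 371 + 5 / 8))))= 575933 / 3472021520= 0.00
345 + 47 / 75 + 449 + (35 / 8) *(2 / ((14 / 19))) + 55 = 861.50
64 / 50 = 32 / 25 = 1.28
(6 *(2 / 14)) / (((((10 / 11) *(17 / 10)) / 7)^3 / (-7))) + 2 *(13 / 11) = -30003440 / 54043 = -555.18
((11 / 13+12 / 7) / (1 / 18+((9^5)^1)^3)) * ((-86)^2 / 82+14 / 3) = 16311864 / 13827236649212441273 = 0.00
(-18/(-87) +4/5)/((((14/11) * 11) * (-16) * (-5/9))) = 657/81200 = 0.01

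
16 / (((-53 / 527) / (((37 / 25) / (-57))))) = 311984 / 75525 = 4.13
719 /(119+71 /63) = 45297 /7568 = 5.99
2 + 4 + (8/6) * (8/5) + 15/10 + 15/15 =319/30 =10.63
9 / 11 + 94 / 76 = 859 / 418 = 2.06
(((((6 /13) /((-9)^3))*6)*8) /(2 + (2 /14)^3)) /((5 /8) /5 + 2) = -87808 /12297987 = -0.01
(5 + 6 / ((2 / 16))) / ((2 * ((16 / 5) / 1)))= 265 / 32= 8.28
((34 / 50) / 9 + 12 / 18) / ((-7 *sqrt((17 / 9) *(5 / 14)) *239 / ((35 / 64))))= -167 *sqrt(1190) / 19502400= -0.00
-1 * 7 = -7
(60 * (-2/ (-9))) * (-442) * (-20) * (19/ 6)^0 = 353600/ 3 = 117866.67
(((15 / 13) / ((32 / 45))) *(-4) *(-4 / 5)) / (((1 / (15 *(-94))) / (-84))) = 7994700 / 13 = 614976.92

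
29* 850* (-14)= -345100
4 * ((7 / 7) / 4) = 1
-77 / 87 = -0.89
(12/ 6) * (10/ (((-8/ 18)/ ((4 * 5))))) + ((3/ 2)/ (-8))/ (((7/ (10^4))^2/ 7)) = -18756300/ 7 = -2679471.43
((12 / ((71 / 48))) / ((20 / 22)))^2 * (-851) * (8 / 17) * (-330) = 10524420.83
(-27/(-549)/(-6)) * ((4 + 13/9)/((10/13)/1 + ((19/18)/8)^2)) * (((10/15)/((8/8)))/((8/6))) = -366912/12935233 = -0.03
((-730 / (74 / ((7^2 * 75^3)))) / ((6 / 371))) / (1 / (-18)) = 8397845859375 / 37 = 226968807010.14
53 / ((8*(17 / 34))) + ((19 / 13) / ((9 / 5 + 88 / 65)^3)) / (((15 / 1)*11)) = 602726989 / 45487860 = 13.25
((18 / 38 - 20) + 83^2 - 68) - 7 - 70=127765 / 19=6724.47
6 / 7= 0.86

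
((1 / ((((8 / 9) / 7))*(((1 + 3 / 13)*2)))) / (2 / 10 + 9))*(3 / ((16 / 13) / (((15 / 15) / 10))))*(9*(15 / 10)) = 862407 / 753664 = 1.14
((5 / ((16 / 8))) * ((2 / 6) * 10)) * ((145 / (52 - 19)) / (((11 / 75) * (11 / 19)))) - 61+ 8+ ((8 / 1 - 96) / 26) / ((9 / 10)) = 374.46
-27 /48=-9 /16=-0.56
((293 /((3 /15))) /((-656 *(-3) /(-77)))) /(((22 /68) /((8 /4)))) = -174335 /492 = -354.34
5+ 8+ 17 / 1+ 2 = 32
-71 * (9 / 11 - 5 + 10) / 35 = -4544 / 385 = -11.80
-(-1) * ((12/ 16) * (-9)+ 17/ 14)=-155/ 28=-5.54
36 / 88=9 / 22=0.41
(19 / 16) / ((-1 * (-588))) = 19 / 9408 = 0.00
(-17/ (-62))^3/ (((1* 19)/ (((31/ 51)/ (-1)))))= -289/ 438216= -0.00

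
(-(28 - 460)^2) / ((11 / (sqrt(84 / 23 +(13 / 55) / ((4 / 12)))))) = -559872 *sqrt(775445) / 13915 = -35430.81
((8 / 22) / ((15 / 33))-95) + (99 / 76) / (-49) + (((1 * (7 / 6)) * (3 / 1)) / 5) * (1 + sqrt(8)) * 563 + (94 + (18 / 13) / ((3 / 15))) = 97016799 / 242060 + 3941 * sqrt(2) / 5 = 1515.48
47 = 47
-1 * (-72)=72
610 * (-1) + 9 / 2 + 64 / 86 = -52009 / 86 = -604.76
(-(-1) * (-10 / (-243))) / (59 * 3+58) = 2 / 11421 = 0.00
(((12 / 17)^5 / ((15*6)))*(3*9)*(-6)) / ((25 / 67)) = -150045696 / 177482125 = -0.85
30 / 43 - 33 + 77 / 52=-68917 / 2236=-30.82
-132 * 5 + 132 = -528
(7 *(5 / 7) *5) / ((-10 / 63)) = -315 / 2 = -157.50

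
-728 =-728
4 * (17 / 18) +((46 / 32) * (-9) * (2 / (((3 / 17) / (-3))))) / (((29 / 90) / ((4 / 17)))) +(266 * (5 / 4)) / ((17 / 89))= 18331199 / 8874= 2065.72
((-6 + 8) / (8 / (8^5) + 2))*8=65536 / 8193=8.00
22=22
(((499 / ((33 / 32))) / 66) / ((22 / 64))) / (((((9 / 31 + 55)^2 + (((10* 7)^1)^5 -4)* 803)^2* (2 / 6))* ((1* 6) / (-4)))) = -7373391664 / 314846490611274976753544082996531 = -0.00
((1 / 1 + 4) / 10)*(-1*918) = -459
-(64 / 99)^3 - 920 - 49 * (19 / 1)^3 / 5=-330573447329 / 4851495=-68138.47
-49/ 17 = -2.88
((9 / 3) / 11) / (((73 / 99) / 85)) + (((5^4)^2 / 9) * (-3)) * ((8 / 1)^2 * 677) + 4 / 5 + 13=-6177624950464 / 1095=-5641666621.43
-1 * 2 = -2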